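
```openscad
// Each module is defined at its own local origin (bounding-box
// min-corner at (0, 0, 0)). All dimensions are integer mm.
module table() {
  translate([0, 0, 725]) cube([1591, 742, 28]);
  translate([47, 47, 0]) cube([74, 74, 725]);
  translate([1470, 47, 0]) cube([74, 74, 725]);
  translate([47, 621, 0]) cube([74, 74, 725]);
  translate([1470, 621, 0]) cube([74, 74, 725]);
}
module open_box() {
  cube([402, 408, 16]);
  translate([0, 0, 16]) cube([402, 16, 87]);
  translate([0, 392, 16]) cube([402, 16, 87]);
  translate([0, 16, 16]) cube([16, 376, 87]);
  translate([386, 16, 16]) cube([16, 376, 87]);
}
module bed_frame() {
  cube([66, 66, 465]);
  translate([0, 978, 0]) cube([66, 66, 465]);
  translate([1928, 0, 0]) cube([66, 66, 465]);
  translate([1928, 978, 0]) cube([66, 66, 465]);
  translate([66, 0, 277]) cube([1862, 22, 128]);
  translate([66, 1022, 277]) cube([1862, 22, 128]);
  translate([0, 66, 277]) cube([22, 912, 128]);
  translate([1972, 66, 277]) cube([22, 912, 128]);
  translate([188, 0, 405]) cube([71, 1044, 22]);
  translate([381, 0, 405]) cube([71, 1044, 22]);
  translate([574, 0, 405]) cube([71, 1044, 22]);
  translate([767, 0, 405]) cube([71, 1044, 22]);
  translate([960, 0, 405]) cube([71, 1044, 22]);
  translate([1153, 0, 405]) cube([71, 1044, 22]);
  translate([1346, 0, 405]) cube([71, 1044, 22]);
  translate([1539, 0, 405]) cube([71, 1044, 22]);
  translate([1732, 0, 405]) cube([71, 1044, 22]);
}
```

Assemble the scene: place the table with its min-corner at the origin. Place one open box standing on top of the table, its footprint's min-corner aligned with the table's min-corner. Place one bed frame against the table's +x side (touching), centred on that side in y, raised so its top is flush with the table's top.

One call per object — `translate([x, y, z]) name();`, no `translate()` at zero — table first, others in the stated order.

table();
translate([0, 0, 753]) open_box();
translate([1591, -151, 288]) bed_frame();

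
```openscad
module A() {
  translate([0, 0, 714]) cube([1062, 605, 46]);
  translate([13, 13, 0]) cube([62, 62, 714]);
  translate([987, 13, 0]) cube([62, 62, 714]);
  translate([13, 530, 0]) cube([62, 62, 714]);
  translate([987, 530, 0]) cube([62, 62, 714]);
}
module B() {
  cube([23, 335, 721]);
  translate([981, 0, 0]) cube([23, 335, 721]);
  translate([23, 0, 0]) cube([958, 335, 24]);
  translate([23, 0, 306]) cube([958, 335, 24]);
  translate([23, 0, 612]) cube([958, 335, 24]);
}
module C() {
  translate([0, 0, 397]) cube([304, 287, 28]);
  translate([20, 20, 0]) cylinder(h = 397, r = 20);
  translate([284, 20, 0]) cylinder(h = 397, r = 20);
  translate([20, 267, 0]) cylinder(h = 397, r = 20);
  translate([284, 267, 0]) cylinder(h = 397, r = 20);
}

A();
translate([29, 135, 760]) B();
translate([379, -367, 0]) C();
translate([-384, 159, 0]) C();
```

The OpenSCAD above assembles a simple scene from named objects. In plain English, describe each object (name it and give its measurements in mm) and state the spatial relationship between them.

A is a table with a 1062×605 mm rectangular top, 46 mm thick, top surface at z = 760 mm, supported by four 62×62 mm square legs, each inset 13 mm from the nearest pair of top edges, running from the floor.

B is an open bookshelf. Two side panels, each 23 mm thick, 335 mm deep and 721 mm tall, stand 1004 mm apart (outside-to-outside). Between them sit 3 shelves, each 24 mm thick and 335 mm deep, spanning the full gap between the sides. The bottom shelf rests on the floor (its underside at z = 0) and the clear gap between one shelf's top and the next shelf's underside is 282 mm.

C is a simple wooden stool: a rectangular seat 304 mm (x) by 287 mm (y), 28 mm thick, top face at z = 425 mm, on four round legs, each 40 mm in diameter. The legs rest on z = 0, each leg's axis is inset half a diameter from the nearest pair of seat edges (so the leg's bounding box is flush with the corner).

The bookshelf is on top of the table, centred. Two stools sit around the table at the −y, −x sides.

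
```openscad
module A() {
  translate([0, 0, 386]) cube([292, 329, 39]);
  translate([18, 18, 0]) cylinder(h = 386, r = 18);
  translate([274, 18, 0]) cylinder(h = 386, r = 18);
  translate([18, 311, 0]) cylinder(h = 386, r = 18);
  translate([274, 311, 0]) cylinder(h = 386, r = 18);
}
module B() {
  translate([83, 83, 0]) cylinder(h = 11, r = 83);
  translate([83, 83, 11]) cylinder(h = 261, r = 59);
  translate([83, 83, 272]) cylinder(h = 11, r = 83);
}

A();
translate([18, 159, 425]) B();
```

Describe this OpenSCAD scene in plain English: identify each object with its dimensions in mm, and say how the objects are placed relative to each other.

A is a simple wooden stool: a rectangular seat 292 mm (x) by 329 mm (y), 39 mm thick, top face at z = 425 mm, on four round legs, each 36 mm in diameter. The legs rest on z = 0, each leg's axis is inset half a diameter from the nearest pair of seat edges (so the leg's bounding box is flush with the corner).

B is a spool: two coaxial disc flanges of radius 83 mm and thickness 11 mm, joined by a core cylinder of radius 59 mm and height 261 mm. The lower flange rests on z = 0 and the three cylinders share a vertical axis.

The spool is on top of the stool.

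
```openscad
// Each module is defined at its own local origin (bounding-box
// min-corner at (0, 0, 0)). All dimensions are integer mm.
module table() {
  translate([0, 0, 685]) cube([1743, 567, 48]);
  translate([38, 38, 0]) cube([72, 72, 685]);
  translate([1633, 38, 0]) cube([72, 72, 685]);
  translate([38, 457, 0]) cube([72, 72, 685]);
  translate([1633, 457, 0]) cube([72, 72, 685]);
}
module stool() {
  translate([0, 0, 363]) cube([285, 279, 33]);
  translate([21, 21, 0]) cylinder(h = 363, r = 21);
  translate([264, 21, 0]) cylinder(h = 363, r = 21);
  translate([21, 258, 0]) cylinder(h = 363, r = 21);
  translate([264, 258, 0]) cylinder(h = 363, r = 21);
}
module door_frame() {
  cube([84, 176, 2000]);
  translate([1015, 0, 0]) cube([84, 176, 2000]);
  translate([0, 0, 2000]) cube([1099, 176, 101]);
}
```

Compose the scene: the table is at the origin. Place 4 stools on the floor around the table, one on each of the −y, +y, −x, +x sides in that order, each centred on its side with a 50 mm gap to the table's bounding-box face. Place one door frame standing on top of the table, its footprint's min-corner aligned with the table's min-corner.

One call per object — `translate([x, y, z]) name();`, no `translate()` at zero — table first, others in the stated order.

table();
translate([729, -329, 0]) stool();
translate([729, 617, 0]) stool();
translate([-335, 144, 0]) stool();
translate([1793, 144, 0]) stool();
translate([0, 0, 733]) door_frame();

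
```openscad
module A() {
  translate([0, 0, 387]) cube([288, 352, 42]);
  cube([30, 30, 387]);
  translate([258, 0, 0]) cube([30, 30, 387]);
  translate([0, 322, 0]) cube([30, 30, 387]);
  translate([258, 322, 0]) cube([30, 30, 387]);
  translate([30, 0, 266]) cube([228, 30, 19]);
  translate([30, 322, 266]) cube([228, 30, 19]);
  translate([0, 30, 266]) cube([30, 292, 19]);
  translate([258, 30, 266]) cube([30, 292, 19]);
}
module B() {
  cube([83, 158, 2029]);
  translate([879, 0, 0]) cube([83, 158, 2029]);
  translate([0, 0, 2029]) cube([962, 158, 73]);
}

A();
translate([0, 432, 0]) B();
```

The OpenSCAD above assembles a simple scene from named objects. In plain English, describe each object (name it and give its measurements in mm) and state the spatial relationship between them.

A is a four-legged stool. The seat is 288×352 mm, 42 mm thick, top at z = 429 mm. It stands on four square legs, each 30×30 mm in cross-section, from z = 0 to the seat underside, each flush with a corner of the seat. Four stretchers, 30 mm wide and 19 mm tall, connect adjacent legs with their undersides at z = 266 mm, each running between the inner faces of the legs it joins and aligned with the legs' outer faces on the other axis.

B is a door frame. The clear opening is 796 mm wide and 2029 mm high. Two 83 mm wide jambs, 158 mm deep, stand either side of the opening from the floor to the top of the opening. A 73 mm thick head sits across the top of both jambs, spanning the full outside width of the frame.

The door frame is on the floor beside the stool on its +y side.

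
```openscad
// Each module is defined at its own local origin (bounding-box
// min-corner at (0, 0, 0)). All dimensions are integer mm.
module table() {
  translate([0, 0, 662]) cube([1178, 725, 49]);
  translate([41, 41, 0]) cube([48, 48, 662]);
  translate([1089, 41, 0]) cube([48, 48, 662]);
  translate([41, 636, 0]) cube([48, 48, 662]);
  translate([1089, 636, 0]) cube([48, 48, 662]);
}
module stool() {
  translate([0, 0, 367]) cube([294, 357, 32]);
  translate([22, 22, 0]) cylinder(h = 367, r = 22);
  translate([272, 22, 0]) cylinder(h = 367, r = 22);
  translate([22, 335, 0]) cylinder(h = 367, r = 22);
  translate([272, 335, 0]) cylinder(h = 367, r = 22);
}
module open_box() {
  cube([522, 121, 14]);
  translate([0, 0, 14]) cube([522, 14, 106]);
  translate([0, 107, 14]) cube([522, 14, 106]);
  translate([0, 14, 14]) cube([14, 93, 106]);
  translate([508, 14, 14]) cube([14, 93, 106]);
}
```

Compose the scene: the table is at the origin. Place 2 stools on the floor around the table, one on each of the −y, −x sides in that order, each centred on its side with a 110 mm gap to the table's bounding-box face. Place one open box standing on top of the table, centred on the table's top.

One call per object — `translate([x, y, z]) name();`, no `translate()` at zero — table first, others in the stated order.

table();
translate([442, -467, 0]) stool();
translate([-404, 184, 0]) stool();
translate([328, 302, 711]) open_box();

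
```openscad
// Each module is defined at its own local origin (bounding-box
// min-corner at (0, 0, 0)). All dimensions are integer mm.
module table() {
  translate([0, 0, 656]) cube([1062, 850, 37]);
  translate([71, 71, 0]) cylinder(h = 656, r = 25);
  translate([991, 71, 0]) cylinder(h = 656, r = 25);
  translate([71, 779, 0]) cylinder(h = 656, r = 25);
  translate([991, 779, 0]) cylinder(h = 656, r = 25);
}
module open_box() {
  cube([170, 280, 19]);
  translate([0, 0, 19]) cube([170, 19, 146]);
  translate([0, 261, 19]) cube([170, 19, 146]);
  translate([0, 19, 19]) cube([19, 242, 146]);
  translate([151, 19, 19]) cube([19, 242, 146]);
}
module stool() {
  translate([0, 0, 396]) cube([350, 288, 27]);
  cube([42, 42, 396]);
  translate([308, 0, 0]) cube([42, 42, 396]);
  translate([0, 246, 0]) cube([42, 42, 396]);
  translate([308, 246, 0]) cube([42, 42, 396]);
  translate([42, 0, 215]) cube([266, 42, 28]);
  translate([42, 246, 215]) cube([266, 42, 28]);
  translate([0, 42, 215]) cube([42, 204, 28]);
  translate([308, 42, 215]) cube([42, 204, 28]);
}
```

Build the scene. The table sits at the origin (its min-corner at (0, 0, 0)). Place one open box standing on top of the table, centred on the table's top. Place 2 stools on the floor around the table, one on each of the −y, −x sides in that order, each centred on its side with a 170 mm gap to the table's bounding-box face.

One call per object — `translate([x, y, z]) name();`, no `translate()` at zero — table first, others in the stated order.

table();
translate([446, 285, 693]) open_box();
translate([356, -458, 0]) stool();
translate([-520, 281, 0]) stool();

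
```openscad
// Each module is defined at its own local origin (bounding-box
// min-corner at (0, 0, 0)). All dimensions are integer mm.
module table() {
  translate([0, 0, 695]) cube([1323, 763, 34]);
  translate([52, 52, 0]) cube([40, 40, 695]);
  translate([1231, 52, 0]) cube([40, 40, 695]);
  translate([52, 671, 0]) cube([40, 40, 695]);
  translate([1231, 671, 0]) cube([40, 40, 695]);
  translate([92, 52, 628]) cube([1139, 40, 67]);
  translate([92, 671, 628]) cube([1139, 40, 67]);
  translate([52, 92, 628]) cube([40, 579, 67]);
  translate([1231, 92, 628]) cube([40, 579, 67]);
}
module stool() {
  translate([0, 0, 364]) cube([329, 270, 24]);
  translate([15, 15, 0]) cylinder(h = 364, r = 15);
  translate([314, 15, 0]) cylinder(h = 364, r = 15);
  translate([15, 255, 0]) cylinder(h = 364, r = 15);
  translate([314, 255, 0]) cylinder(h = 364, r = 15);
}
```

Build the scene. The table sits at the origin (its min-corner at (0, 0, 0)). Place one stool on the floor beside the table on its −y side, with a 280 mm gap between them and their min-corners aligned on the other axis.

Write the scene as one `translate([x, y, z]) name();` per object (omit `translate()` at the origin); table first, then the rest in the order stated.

table();
translate([0, -550, 0]) stool();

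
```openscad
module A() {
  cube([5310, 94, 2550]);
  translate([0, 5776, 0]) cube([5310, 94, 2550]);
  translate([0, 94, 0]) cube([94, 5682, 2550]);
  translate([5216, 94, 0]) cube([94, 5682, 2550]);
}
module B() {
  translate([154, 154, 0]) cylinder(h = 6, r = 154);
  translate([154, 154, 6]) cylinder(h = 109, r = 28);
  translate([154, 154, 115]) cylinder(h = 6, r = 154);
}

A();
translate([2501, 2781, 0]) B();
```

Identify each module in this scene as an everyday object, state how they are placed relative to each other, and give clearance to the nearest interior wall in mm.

Clearances: x = 2407, y = 2687; minimum 2407 mm.

A is a house frame. B is a spool. The spool sits inside the house frame, centred. The clearance to the nearest interior wall is 2407 mm.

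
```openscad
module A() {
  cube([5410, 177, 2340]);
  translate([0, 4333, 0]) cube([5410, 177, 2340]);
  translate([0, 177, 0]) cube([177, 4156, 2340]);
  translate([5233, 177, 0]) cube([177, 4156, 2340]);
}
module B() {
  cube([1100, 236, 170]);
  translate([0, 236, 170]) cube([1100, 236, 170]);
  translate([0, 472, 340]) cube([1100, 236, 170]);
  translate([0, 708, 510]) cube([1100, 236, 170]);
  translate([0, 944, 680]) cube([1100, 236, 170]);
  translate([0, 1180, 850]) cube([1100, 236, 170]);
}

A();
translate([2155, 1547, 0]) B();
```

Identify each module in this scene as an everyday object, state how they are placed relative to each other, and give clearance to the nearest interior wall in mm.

Clearances: x = 1978, y = 1370; minimum 1370 mm.

A is a house frame. B is a staircase. The staircase sits inside the house frame, centred. The clearance to the nearest interior wall is 1370 mm.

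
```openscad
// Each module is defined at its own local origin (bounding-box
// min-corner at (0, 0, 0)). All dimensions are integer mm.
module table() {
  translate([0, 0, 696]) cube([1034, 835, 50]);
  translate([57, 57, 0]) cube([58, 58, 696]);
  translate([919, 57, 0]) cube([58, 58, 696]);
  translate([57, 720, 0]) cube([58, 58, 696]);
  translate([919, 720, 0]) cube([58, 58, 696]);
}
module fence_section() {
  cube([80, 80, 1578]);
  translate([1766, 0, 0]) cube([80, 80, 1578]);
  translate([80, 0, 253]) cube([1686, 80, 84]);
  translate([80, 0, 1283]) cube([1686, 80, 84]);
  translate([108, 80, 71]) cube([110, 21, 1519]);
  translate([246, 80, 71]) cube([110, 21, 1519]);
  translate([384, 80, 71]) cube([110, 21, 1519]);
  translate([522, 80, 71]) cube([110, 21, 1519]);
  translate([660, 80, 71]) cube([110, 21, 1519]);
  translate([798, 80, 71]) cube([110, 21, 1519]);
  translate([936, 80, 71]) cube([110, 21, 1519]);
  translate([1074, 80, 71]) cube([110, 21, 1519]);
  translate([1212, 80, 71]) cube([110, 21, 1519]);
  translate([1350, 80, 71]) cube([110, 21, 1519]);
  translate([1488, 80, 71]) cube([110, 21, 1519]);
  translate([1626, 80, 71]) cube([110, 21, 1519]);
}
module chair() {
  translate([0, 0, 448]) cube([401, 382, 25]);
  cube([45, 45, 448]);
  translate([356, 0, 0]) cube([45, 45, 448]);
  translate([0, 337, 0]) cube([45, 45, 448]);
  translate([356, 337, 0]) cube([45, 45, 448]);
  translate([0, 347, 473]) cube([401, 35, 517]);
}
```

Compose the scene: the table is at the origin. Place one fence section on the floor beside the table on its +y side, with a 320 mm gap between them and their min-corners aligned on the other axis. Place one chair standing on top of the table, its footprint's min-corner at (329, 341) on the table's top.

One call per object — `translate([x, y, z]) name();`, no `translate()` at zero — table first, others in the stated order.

table();
translate([0, 1155, 0]) fence_section();
translate([329, 341, 746]) chair();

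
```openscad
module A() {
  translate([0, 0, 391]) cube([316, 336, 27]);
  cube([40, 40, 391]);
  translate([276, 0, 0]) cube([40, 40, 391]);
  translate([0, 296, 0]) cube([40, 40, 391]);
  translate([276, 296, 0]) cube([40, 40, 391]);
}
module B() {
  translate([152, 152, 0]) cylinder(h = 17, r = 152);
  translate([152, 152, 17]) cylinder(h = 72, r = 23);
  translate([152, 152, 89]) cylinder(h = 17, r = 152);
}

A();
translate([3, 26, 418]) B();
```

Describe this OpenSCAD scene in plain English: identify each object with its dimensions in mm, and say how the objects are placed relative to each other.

A is a four-legged stool. The seat is a 316×336×27 mm slab whose top surface is at z = 418 mm; four square legs, each 40×40 mm in cross-section, run from the floor (z = 0) to the underside of the seat, each flush with a corner of the seat.

B is a spool: two coaxial disc flanges of radius 152 mm and thickness 17 mm, joined by a core cylinder of radius 23 mm and height 72 mm. The lower flange rests on z = 0 and the three cylinders share a vertical axis.

The spool is on top of the stool.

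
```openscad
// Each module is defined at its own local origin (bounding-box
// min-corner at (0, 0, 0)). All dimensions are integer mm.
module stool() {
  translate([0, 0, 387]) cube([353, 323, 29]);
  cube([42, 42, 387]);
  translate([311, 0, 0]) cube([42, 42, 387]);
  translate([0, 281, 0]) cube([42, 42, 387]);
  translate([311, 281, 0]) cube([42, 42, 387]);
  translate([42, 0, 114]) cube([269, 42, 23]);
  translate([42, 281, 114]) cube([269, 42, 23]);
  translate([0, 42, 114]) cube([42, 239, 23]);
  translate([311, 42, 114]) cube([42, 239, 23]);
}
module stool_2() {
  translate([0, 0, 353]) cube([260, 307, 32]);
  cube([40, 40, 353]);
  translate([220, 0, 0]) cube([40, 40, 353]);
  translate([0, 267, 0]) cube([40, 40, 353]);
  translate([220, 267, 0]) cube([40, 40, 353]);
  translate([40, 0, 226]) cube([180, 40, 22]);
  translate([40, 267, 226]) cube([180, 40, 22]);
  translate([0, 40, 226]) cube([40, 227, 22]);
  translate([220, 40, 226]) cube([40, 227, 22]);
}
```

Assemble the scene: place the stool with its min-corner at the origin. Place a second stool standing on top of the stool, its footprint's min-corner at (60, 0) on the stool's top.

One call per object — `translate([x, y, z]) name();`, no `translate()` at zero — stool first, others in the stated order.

stool();
translate([60, 0, 416]) stool_2();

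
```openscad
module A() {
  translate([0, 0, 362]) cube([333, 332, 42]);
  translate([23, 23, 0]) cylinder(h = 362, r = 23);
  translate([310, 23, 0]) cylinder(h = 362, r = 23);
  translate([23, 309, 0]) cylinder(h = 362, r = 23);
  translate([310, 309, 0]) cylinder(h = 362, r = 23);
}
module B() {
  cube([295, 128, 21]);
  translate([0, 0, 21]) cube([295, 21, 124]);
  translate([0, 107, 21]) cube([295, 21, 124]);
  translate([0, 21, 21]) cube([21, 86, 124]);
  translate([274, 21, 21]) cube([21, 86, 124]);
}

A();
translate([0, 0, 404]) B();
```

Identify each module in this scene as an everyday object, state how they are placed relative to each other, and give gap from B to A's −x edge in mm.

A is a stool. B is an open box. The open box is on top of the stool. The gap from the open box to the stool's −x edge is 0 mm.

The open box's min-x is at 0; the stool's min-x is 0; gap = 0 mm.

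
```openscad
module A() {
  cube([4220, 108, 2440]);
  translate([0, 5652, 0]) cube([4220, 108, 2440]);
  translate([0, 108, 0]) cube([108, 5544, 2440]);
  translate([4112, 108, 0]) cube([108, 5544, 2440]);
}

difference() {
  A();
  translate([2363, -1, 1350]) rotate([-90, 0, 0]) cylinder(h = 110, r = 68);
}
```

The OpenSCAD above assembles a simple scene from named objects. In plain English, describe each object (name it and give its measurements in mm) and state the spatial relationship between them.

A is a box-shaped house frame (walls only): outside footprint 4220×5760 mm, wall height 2440 mm, wall thickness 108 mm. The two y-facing walls run the full x-width; the two x-facing walls fit between the inner faces of the y-facing walls.

The house frame has a circular hole of radius 68 mm through its front wall, centred at (x = 2363, z = 1350).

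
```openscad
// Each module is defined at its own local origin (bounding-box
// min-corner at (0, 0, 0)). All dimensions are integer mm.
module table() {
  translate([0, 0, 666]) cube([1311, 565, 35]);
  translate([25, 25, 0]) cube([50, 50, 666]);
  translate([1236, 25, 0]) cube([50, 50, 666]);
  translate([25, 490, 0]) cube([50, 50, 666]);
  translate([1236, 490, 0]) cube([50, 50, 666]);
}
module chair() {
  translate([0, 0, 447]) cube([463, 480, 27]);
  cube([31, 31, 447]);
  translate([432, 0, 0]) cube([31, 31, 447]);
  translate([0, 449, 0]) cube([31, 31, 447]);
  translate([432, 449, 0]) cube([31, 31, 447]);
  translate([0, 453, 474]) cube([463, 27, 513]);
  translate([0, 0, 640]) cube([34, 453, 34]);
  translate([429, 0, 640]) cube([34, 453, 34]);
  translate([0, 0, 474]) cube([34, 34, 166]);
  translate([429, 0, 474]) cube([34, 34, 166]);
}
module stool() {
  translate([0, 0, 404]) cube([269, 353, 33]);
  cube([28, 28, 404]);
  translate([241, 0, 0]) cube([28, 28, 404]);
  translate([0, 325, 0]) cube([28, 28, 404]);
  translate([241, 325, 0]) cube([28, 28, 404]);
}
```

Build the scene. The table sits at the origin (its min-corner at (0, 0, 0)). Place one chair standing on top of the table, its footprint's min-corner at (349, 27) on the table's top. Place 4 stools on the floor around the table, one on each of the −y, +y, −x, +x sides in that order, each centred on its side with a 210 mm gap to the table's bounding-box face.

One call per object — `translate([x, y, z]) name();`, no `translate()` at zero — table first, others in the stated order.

table();
translate([349, 27, 701]) chair();
translate([521, -563, 0]) stool();
translate([521, 775, 0]) stool();
translate([-479, 106, 0]) stool();
translate([1521, 106, 0]) stool();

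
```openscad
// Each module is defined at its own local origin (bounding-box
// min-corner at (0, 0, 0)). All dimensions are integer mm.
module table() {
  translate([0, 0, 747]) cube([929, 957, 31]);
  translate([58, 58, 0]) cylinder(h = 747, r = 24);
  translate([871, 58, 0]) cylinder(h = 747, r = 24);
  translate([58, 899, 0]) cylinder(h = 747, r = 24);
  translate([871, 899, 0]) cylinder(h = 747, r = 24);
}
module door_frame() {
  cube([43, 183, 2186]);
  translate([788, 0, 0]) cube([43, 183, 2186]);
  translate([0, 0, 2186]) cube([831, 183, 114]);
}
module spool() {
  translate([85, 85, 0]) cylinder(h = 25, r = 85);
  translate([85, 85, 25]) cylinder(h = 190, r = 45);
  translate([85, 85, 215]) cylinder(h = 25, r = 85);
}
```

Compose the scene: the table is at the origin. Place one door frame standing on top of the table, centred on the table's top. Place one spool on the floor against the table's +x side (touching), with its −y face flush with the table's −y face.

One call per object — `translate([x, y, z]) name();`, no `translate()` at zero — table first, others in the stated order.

table();
translate([49, 387, 778]) door_frame();
translate([929, 0, 0]) spool();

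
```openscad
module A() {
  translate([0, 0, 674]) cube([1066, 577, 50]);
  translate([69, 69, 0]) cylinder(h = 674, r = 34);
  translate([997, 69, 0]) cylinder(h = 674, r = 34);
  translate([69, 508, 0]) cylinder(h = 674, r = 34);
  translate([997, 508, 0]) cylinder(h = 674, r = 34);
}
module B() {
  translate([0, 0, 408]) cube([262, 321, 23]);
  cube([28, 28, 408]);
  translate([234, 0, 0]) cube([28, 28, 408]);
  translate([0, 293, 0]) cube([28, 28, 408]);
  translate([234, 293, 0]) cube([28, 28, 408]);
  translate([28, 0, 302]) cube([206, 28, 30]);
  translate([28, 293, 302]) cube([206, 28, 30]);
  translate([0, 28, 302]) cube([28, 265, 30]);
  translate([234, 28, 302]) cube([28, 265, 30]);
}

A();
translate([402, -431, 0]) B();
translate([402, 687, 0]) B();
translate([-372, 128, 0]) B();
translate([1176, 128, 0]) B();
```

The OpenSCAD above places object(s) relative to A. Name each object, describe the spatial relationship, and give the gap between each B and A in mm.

A is a table. B is a stool. Four stools sit around the table at the −y, +y, −x, +x sides. The gap between each stool and the table is 110 mm.

Each stool's nearest face is 110 mm from the table's bounding box.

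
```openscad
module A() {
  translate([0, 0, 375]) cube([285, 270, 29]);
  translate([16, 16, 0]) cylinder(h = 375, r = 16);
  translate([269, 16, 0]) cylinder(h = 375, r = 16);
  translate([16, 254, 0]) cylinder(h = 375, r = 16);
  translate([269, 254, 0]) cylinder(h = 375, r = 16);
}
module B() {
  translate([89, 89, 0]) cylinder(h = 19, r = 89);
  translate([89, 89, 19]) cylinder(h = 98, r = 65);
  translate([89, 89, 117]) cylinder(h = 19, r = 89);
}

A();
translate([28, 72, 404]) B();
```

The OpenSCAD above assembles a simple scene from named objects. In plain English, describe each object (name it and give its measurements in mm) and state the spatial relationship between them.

A is a four-legged stool. The seat is a 285×270×29 mm slab whose top surface is at z = 404 mm; four round legs, each 32 mm in diameter, run from the floor (z = 0) to the underside of the seat, each leg's axis is inset half a diameter from the nearest pair of seat edges (so the leg's bounding box is flush with the corner).

B is a spool: two coaxial disc flanges of radius 89 mm and thickness 19 mm, joined by a core cylinder of radius 65 mm and height 98 mm. The lower flange rests on z = 0 and the three cylinders share a vertical axis.

The spool is on top of the stool.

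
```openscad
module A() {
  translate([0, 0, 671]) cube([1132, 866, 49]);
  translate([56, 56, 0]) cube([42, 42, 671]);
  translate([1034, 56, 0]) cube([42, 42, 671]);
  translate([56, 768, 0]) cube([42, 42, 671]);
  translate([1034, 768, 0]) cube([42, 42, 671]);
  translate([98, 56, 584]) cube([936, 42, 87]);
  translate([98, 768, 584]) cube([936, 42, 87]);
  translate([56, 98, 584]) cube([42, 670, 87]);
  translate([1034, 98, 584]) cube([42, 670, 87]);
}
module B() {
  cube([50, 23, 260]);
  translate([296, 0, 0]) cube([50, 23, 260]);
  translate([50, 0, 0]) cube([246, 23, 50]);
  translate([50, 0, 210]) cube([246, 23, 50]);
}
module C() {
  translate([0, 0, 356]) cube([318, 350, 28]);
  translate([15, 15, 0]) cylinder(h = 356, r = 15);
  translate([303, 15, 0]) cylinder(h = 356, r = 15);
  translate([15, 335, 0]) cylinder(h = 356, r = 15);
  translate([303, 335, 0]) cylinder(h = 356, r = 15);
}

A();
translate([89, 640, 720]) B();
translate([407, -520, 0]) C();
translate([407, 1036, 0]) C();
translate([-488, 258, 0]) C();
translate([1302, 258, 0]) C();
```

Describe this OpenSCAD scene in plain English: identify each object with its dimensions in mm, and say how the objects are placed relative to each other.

A is a rectangular dining table. The top is 1132×866×49 mm with its upper surface at z = 720 mm. It stands on four 42×42 mm square legs, each inset 56 mm from the nearest pair of top edges, running from the floor to the underside of the top. Four apron rails, 42 mm thick and 87 mm tall, run between adjacent legs with their top edges flush with the underside of the top and their outer faces flush with the legs' outer faces.

B is a picture frame with a 246×160 mm rectangular opening (x by z) and a uniform 50 mm border on every side. Frame depth is 23 mm along y. It is built from two vertical stiles running the full outside height and two horizontal rails spanning the gap between the stiles.

C is a four-legged stool. The seat is a 318×350×28 mm slab whose top surface is at z = 384 mm; four round legs, each 30 mm in diameter, run from the floor (z = 0) to the underside of the seat, each leg's axis is inset half a diameter from the nearest pair of seat edges (so the leg's bounding box is flush with the corner).

The picture frame is on top of the table. Four stools sit around the table at the −y, +y, −x, +x sides.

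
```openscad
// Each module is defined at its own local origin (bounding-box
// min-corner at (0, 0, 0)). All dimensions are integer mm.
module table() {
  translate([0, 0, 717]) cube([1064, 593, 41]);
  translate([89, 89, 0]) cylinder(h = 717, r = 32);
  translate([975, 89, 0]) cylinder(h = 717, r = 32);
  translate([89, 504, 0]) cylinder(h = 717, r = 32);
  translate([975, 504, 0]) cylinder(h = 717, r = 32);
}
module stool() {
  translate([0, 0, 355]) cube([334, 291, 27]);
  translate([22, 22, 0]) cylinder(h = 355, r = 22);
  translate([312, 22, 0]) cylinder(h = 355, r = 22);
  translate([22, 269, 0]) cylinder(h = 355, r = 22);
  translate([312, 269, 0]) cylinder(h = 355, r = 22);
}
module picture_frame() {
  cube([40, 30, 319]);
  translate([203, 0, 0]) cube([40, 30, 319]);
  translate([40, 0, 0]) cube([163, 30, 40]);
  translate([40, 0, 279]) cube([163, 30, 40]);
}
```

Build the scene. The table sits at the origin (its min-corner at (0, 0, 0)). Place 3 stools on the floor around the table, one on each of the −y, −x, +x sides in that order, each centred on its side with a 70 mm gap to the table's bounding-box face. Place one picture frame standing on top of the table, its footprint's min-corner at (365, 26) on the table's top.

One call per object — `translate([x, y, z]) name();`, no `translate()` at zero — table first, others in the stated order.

table();
translate([365, -361, 0]) stool();
translate([-404, 151, 0]) stool();
translate([1134, 151, 0]) stool();
translate([365, 26, 758]) picture_frame();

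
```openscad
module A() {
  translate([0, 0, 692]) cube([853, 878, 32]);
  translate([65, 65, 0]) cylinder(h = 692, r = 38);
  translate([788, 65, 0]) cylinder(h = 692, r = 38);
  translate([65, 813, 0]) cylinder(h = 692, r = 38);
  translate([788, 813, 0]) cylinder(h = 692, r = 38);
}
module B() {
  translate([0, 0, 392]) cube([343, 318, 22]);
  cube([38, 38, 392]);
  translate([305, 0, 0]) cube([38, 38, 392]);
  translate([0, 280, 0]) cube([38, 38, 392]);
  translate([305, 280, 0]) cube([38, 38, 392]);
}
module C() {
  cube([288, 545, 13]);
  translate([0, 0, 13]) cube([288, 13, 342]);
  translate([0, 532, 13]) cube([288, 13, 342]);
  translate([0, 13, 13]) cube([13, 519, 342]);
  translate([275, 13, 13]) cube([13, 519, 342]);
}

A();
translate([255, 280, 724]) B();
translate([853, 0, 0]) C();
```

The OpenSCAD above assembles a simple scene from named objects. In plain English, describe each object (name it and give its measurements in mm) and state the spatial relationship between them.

A is a rectangular dining table. The top is 853×878×32 mm with its upper surface at z = 724 mm. It stands on four round legs of 76 mm diameter, each leg's bounding box inset 27 mm from the nearest pair of top edges, running from the floor to the underside of the top.

B is a four-legged stool. The seat is 343×318 mm, 22 mm thick, top at z = 414 mm. It stands on four square legs, each 38×38 mm in cross-section, from z = 0 to the seat underside, each flush with a corner of the seat.

C is an open storage box with external size 288×545×355 mm and wall thickness 13 mm (the base is also 13 mm thick). The base covers the whole footprint; the four walls stand on the base, with the y-facing walls full-width and the x-facing walls fitting between their inner faces.

The stool is on top of the table, centred. The open box is against the table's +x side, with their −y faces flush.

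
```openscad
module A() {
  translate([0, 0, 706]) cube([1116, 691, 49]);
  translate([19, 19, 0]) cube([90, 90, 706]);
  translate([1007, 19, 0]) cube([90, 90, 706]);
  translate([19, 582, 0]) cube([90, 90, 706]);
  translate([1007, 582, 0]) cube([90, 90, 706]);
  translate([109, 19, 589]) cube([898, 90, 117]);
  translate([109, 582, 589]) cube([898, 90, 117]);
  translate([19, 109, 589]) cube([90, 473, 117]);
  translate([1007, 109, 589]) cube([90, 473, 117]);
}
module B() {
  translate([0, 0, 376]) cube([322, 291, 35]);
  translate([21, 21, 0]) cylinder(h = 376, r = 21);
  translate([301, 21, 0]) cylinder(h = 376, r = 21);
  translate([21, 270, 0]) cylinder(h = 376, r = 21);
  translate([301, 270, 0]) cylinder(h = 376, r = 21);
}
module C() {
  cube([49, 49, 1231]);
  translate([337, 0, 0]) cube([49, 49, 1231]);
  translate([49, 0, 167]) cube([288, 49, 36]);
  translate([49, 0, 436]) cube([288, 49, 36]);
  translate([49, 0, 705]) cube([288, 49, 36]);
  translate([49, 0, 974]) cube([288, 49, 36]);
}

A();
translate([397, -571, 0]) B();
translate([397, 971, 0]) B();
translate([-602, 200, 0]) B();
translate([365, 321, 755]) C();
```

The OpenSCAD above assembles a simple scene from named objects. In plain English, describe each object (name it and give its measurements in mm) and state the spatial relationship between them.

A is a table: top 1116 mm (x) × 691 mm (y), 49 mm thick, upper face at z = 755 mm, on four 90×90 mm square legs, each inset 19 mm from the nearest pair of top edges, running from z = 0 to the bottom of the top. Four apron rails, 90 mm thick and 117 mm tall, run between adjacent legs with their top edges flush with the underside of the top and their outer faces flush with the legs' outer faces.

B is a simple wooden stool: a rectangular seat 322 mm (x) by 291 mm (y), 35 mm thick, top face at z = 411 mm, on four round legs, each 42 mm in diameter. The legs rest on z = 0, each leg's axis is inset half a diameter from the nearest pair of seat edges (so the leg's bounding box is flush with the corner).

C is a wooden ladder with two side rails of 49×49 mm section and 1231 mm height, set 386 mm apart overall. Between them run 4 rectangular rungs (49 mm deep, 36 mm thick), front faces flush with the rails' −y face. The bottom of the first rung is 167 mm above the floor and each subsequent rung is 269 mm higher than the one below.

Three stools sit around the table at the −y, +y, −x sides. The ladder is on top of the table, centred.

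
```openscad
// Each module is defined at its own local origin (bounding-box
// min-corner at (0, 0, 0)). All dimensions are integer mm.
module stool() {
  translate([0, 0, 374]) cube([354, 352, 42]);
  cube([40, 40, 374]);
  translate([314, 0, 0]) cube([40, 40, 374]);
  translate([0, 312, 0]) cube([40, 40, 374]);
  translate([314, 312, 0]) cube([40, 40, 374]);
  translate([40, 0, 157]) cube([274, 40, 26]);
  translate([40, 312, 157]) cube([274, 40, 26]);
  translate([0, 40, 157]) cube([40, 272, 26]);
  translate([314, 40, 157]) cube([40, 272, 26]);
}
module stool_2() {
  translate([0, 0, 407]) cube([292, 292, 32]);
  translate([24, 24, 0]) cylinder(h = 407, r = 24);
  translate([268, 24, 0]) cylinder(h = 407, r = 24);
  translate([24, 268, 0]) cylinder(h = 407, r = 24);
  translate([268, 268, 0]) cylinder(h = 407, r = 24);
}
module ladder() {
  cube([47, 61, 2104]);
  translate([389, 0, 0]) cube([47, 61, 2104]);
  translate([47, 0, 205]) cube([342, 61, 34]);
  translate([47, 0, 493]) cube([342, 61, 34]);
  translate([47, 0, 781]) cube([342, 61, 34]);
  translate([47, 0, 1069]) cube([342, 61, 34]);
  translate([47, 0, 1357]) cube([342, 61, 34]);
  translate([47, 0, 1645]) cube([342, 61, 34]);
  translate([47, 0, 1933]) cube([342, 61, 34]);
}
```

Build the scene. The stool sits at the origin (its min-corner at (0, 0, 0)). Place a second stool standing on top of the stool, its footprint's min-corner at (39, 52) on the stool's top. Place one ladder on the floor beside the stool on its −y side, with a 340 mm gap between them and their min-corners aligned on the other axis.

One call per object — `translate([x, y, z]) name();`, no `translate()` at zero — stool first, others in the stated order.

stool();
translate([39, 52, 416]) stool_2();
translate([0, -401, 0]) ladder();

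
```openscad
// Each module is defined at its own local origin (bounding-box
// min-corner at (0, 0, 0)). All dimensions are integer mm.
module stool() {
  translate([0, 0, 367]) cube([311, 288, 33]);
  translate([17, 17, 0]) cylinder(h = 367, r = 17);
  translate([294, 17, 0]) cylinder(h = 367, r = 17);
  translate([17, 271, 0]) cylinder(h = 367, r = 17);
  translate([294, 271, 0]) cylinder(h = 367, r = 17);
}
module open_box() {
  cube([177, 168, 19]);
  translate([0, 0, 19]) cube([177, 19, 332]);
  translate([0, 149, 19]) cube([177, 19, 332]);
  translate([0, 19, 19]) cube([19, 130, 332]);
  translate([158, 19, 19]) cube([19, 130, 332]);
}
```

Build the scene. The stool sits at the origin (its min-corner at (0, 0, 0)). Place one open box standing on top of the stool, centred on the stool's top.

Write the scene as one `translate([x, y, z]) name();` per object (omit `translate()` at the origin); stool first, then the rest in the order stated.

stool();
translate([67, 60, 400]) open_box();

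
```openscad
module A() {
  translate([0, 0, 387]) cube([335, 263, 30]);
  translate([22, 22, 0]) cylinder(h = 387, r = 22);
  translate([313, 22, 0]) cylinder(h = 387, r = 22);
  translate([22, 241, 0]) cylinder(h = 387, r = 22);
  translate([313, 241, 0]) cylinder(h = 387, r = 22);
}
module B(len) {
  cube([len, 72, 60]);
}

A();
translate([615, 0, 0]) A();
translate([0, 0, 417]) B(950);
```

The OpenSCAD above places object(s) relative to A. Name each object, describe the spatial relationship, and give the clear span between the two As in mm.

A is a stool. B is a beam. A beam spans the tops of two stools. The clear span between the two stools is 280 mm.

Second stool starts at x = 615; first ends at x = 335; clear span = 615 − 335 = 280 mm.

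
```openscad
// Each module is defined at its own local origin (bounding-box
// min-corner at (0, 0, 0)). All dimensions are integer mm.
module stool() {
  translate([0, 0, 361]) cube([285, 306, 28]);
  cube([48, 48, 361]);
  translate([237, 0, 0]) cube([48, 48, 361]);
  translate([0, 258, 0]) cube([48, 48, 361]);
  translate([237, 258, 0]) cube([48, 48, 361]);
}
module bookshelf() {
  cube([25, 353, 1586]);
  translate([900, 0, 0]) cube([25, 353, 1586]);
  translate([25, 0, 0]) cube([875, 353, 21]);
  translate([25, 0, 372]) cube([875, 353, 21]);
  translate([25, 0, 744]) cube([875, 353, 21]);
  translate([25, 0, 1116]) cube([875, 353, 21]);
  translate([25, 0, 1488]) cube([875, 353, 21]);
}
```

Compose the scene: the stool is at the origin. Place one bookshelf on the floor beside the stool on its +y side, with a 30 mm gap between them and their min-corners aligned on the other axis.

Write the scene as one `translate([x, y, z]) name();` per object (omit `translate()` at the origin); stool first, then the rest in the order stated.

stool();
translate([0, 336, 0]) bookshelf();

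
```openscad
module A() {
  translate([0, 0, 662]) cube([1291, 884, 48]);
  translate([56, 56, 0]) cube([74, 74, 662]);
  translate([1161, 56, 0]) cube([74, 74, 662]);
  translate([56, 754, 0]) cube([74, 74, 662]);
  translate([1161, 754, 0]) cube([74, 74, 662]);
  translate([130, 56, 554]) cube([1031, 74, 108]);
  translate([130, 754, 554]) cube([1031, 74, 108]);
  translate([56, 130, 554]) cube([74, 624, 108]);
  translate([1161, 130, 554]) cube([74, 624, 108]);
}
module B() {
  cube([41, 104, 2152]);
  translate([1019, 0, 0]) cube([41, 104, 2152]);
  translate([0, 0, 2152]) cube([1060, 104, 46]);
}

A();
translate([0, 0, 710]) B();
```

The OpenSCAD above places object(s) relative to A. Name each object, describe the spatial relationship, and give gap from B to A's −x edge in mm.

The door frame's min-x is at 0; the table's min-x is 0; gap = 0 mm.

A is a table. B is a door frame. The door frame is on top of the table. The gap from the door frame to the table's −x edge is 0 mm.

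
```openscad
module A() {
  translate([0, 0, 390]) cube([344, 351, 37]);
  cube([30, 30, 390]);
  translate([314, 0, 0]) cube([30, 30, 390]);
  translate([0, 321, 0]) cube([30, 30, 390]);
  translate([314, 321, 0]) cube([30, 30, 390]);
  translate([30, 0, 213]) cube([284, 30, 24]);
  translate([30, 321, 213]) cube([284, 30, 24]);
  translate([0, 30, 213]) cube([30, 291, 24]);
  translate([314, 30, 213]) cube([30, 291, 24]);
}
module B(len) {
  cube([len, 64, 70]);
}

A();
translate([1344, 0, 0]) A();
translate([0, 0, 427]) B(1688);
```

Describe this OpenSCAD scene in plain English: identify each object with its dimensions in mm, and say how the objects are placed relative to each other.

A is a four-legged stool. The seat is a 344×351×37 mm slab whose top surface is at z = 427 mm; four square legs, each 30×30 mm in cross-section, run from the floor (z = 0) to the underside of the seat, each flush with a corner of the seat. Four stretchers, 30 mm wide and 24 mm tall, connect adjacent legs with their undersides at z = 213 mm, each running between the inner faces of the legs it joins and aligned with the legs' outer faces on the other axis.

B is a rectangular beam 1688 mm long (x), 64 mm deep (y), 70 mm thick (z).

The beam spans the tops of two stools placed 1000 mm apart, resting at z = 427 mm.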